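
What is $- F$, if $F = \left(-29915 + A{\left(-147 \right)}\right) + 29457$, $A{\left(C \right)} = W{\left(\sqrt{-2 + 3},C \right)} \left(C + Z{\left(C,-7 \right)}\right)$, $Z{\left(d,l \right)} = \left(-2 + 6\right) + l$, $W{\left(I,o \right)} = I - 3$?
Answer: $158$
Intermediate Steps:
$W{\left(I,o \right)} = -3 + I$ ($W{\left(I,o \right)} = I - 3 = -3 + I$)
$Z{\left(d,l \right)} = 4 + l$
$A{\left(C \right)} = 6 - 2 C$ ($A{\left(C \right)} = \left(-3 + \sqrt{-2 + 3}\right) \left(C + \left(4 - 7\right)\right) = \left(-3 + \sqrt{1}\right) \left(C - 3\right) = \left(-3 + 1\right) \left(-3 + C\right) = - 2 \left(-3 + C\right) = 6 - 2 C$)
$F = -158$ ($F = \left(-29915 + \left(6 - -294\right)\right) + 29457 = \left(-29915 + \left(6 + 294\right)\right) + 29457 = \left(-29915 + 300\right) + 29457 = -29615 + 29457 = -158$)
$- F = \left(-1\right) \left(-158\right) = 158$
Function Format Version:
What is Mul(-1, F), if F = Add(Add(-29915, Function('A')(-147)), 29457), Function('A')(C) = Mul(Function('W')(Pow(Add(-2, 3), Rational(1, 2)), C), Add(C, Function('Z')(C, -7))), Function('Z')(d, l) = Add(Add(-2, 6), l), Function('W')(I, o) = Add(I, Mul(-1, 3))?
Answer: 158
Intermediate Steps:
Function('W')(I, o) = Add(-3, I) (Function('W')(I, o) = Add(I, -3) = Add(-3, I))
Function('Z')(d, l) = Add(4, l)
Function('A')(C) = Add(6, Mul(-2, C)) (Function('A')(C) = Mul(Add(-3, Pow(Add(-2, 3), Rational(1, 2))), Add(C, Add(4, -7))) = Mul(Add(-3, Pow(1, Rational(1, 2))), Add(C, -3)) = Mul(Add(-3, 1), Add(-3, C)) = Mul(-2, Add(-3, C)) = Add(6, Mul(-2, C)))
F = -158 (F = Add(Add(-29915, Add(6, Mul(-2, -147))), 29457) = Add(Add(-29915, Add(6, 294)), 29457) = Add(Add(-29915, 300), 29457) = Add(-29615, 29457) = -158)
Mul(-1, F) = Mul(-1, -158) = 158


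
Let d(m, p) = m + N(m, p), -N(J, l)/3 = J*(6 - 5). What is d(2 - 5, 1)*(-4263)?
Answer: -25578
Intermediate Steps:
N(J, l) = -3*J (N(J, l) = -3*J*(6 - 5) = -3*J)
d(m, p) = -2*m (d(m, p) = m - 3*m = -2*m)
d(2 - 5, 1)*(-4263) = -2*(2 - 5)*(-4263) = -2*(-3)*(-4263) = 6*(-4263) = -25578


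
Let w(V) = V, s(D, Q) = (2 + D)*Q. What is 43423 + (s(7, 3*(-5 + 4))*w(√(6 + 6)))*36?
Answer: 43423 - 1944*√3 ≈ 40056.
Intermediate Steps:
s(D, Q) = Q*(2 + D)
43423 + (s(7, 3*(-5 + 4))*w(√(6 + 6)))*36 = 43423 + (((3*(-5 + 4))*(2 + 7))*√(6 + 6))*36 = 43423 + (((3*(-1))*9)*√12)*36 = 43423 + ((-3*9)*(2*√3))*36 = 43423 - 54*√3*36 = 43423 - 1944*√3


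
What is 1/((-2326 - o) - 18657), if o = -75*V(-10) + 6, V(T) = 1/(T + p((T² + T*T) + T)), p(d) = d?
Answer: -12/251863 ≈ -4.7645e-5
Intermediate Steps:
V(T) = 1/(2*T + 2*T²) (V(T) = 1/(T + ((T² + T*T) + T)) = 1/(T + ((T² + T²) + T)) = 1/(T + (2*T² + T)) = 1/(T + (T + 2*T²)) = 1/(2*T + 2*T²))
o = 67/12 (o = -75/(2*(-10)*(1 - 10)) + 6 = -75*(-1)/(2*10*(-9)) + 6 = -75*(-1)*(-1)/(2*10*9) + 6 = -75*1/180 + 6 = -5/12 + 6 = 67/12 ≈ 5.5833)
1/((-2326 - o) - 18657) = 1/((-2326 - 1*67/12) - 18657) = 1/((-2326 - 67/12) - 18657) = 1/(-27979/12 - 18657) = 1/(-251863/12) = -12/251863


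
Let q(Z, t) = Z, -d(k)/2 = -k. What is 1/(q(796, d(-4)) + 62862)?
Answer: 1/63658 ≈ 1.5709e-5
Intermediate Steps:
d(k) = 2*k (d(k) = -(-2)*k = 2*k)
1/(q(796, d(-4)) + 62862) = 1/(796 + 62862) = 1/63658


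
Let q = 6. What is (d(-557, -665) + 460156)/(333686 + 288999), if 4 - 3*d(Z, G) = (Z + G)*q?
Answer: 1387804/1868055 ≈ 0.74291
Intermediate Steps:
d(Z, G) = 4/3 - 2*G - 2*Z (d(Z, G) = 4/3 - (Z + G)*6/3 = 4/3 - (G + Z)*6/3 = 4/3 - (6*G + 6*Z)/3 = 4/3 + (-2*G - 2*Z) = 4/3 - 2*G - 2*Z)
(d(-557, -665) + 460156)/(333686 + 288999) = ((4/3 - 2*(-665) - 2*(-557)) + 460156)/(333686 + 288999) = ((4/3 + 1330 + 1114) + 460156)/622685 = (7336/3 + 460156)*(1/622685) = (1387804/3)*(1/622685) = 1387804/1868055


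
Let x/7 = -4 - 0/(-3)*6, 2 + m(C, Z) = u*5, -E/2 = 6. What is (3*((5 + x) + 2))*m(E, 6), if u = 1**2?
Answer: -189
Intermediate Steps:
E = -12 (E = -2*6 = -12)
u = 1
m(C, Z) = 3 (m(C, Z) = -2 + 1*5 = -2 + 5 = 3)
x = -28 (x = 7*(-4 - 0/(-3)*6) = 7*(-4 - 0*(-1/3)*6) = 7*(-4 - 0*6) = 7*(-4 - 1*0) = 7*(-4 + 0) = 7*(-4) = -28)
(3*((5 + x) + 2))*m(E, 6) = (3*((5 - 28) + 2))*3 = (3*(-23 + 2))*3 = (3*(-21))*3 = -63*3 = -189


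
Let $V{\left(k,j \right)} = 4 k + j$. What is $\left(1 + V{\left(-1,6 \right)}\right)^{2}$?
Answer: $9$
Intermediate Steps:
$V{\left(k,j \right)} = j + 4 k$
$\left(1 + V{\left(-1,6 \right)}\right)^{2} = \left(1 + \left(6 + 4 \left(-1\right)\right)\right)^{2} = \left(1 + \left(6 - 4\right)\right)^{2} = \left(1 + 2\right)^{2} = 3^{2} = 9$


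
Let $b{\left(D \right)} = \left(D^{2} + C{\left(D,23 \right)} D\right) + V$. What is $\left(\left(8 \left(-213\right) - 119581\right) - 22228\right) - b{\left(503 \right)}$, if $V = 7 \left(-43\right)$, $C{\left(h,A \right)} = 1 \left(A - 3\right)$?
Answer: $-406281$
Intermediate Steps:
$C{\left(h,A \right)} = -3 + A$ ($C{\left(h,A \right)} = 1 \left(-3 + A\right) = -3 + A$)
$V = -301$
$b{\left(D \right)} = -301 + D^{2} + 20 D$ ($b{\left(D \right)} = \left(D^{2} + \left(-3 + 23\right) D\right) - 301 = \left(D^{2} + 20 D\right) - 301 = -301 + D^{2} + 20 D$)
$\left(\left(8 \left(-213\right) - 119581\right) - 22228\right) - b{\left(503 \right)} = \left(\left(8 \left(-213\right) - 119581\right) - 22228\right) - \left(-301 + 503^{2} + 20 \cdot 503\right) = \left(\left(-1704 - 119581\right) - 22228\right) - \left(-301 + 253009 + 10060\right) = \left(-121285 - 22228\right) - 262768 = -143513 - 262768 = -406281$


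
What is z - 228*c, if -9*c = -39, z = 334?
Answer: -654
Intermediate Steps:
c = 13/3 (c = -1/9*(-39) = 13/3 ≈ 4.3333)
z - 228*c = 334 - 228*13/3 = 334 - 988 = -654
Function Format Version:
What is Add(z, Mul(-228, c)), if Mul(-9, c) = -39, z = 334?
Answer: -654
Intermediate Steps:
c = Rational(13, 3) (c = Mul(Rational(-1, 9), -39) = Rational(13, 3) ≈ 4.3333)
Add(z, Mul(-228, c)) = Add(334, Mul(-228, Rational(13, 3))) = Add(334, -988) = -654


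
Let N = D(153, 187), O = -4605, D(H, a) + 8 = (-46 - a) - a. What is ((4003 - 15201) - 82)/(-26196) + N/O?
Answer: 5263024/10052715 ≈ 0.52354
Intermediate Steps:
D(H, a) = -54 - 2*a (D(H, a) = -8 + ((-46 - a) - a) = -8 + (-46 - 2*a) = -54 - 2*a)
N = -428 (N = -54 - 2*187 = -54 - 374 = -428)
((4003 - 15201) - 82)/(-26196) + N/O = ((4003 - 15201) - 82)/(-26196) - 428/(-4605) = (-11198 - 82)*(-1/26196) - 428*(-1/4605) = -11280*(-1/26196) + 428/4605 = 940/2183 + 428/4605 = 5263024/10052715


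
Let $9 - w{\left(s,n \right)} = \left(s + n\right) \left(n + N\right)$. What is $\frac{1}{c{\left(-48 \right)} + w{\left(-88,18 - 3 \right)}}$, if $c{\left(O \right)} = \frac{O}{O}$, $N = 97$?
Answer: $\frac{1}{8186} \approx 0.00012216$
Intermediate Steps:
$c{\left(O \right)} = 1$
$w{\left(s,n \right)} = 9 - \left(97 + n\right) \left(n + s\right)$ ($w{\left(s,n \right)} = 9 - \left(s + n\right) \left(n + 97\right) = 9 - \left(n + s\right) \left(97 + n\right) = 9 - \left(97 + n\right) \left(n + s\right)$)
$\frac{1}{c{\left(-48 \right)} + w{\left(-88,18 - 3 \right)}} = \frac{1}{1 - \left(-8545 + \left(18 - 3\right)^{2} + 97 \left(18 - 3\right) + \left(18 - 3\right) \left(-88\right)\right)} = \frac{1}{1 - \left(-6865 - 1320\right)} = \frac{1}{1 + \left(9 - 225 - 1455 + 8536 + 1320\right)} = \frac{1}{1 + 8185} = \frac{1}{8186}$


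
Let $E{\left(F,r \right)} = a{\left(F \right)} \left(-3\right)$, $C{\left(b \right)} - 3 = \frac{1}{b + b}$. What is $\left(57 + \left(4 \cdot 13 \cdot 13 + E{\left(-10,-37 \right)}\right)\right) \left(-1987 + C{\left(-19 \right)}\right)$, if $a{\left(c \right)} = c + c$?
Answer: $- \frac{59786649}{38} \approx -1.5733 \cdot 10^{6}$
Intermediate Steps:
$a{\left(c \right)} = 2 c$
$C{\left(b \right)} = 3 + \frac{1}{2 b}$ ($C{\left(b \right)} = 3 + \frac{1}{b + b} = 3 + \frac{1}{2 b}$)
$E{\left(F,r \right)} = - 6 F$ ($E{\left(F,r \right)} = 2 F \left(-3\right) = - 6 F$)
$\left(57 + \left(4 \cdot 13 \cdot 13 + E{\left(-10,-37 \right)}\right)\right) \left(-1987 + C{\left(-19 \right)}\right) = \left(57 - \left(-60 - 4 \cdot 13 \cdot 13\right)\right) \left(-1987 + \left(3 + \frac{1}{2 \left(-19\right)}\right)\right) = \left(57 + \left(52 \cdot 13 + 60\right)\right) \left(-1987 + \left(3 + \frac{1}{2} \left(- \frac{1}{19}\right)\right)\right) = \left(57 + \left(676 + 60\right)\right) \left(-1987 + \left(3 - \frac{1}{38}\right)\right) = \left(57 + 736\right) \left(-1987 + \frac{113}{38}\right) = 793 \left(- \frac{75393}{38}\right) = - \frac{59786649}{38}$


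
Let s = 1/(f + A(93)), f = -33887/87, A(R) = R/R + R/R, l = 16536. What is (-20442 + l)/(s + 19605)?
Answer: -7315721/36719071 ≈ -0.19923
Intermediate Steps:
A(R) = 2 (A(R) = 1 + 1 = 2)
f = -33887/87 (f = -33887*1/87 = -33887/87 ≈ -389.51)
s = -87/33713 (s = 1/(-33887/87 + 2) = 1/(-33713/87) = -87/33713 ≈ -0.0025806)
(-20442 + l)/(s + 19605) = (-20442 + 16536)/(-87/33713 + 19605) = -3906/660943278/33713 = -3906*33713/660943278 = -7315721/36719071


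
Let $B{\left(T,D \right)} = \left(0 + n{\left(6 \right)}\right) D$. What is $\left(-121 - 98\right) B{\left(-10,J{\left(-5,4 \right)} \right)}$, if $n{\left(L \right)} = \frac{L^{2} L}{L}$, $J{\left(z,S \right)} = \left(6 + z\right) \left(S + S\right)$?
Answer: $-63072$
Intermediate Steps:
$J{\left(z,S \right)} = 2 S \left(6 + z\right)$ ($J{\left(z,S \right)} = \left(6 + z\right) 2 S = 2 S \left(6 + z\right)$)
$n{\left(L \right)} = L^{2}$ ($n{\left(L \right)} = \frac{L^{3}}{L} = L^{2}$)
$B{\left(T,D \right)} = 36 D$ ($B{\left(T,D \right)} = \left(0 + 6^{2}\right) D = \left(0 + 36\right) D = 36 D$)
$\left(-121 - 98\right) B{\left(-10,J{\left(-5,4 \right)} \right)} = \left(-121 - 98\right) 36 \cdot 2 \cdot 4 \left(6 - 5\right) = - 219 \cdot 36 \cdot 2 \cdot 4 \cdot 1 = - 219 \cdot 36 \cdot 8 = \left(-219\right) 288 = -63072$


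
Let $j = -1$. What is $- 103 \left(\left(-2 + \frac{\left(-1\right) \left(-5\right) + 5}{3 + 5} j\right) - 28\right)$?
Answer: $\frac{12875}{4} \approx 3218.8$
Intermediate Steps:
$- 103 \left(\left(-2 + \frac{\left(-1\right) \left(-5\right) + 5}{3 + 5} j\right) - 28\right) = - 103 \left(\left(-2 + \frac{\left(-1\right) \left(-5\right) + 5}{3 + 5} \left(-1\right)\right) - 28\right) = - 103 \left(\left(-2 + \frac{5 + 5}{8} \left(-1\right)\right) - 28\right) = - 103 \left(\left(-2 + 10 \cdot \frac{1}{8} \left(-1\right)\right) - 28\right) = - 103 \left(\left(-2 + \frac{5}{4} \left(-1\right)\right) - 28\right) = - 103 \left(\left(-2 - \frac{5}{4}\right) - 28\right) = - 103 \left(- \frac{13}{4} - 28\right) = \left(-103\right) \left(- \frac{125}{4}\right) = \frac{12875}{4}$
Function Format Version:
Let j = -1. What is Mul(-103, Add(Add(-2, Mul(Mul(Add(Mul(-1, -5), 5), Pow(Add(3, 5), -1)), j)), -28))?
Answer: Rational(12875, 4) ≈ 3218.8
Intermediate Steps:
Mul(-103, Add(Add(-2, Mul(Mul(Add(Mul(-1, -5), 5), Pow(Add(3, 5), -1)), j)), -28)) = Mul(-103, Add(Add(-2, Mul(Mul(Add(Mul(-1, -5), 5), Pow(Add(3, 5), -1)), -1)), -28)) = Mul(-103, Add(Add(-2, Mul(Mul(Add(5, 5), Pow(8, -1)), -1)), -28)) = Mul(-103, Add(Add(-2, Mul(Mul(10, Rational(1, 8)), -1)), -28)) = Mul(-103, Add(Add(-2, Mul(Rational(5, 4), -1)), -28)) = Mul(-103, Add(Add(-2, Rational(-5, 4)), -28)) = Mul(-103, Add(Rational(-13, 4), -28)) = Mul(-103, Rational(-125, 4)) = Rational(12875, 4)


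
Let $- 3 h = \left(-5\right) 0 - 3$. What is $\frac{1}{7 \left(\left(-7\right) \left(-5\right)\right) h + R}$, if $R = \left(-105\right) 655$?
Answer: $- \frac{1}{68530} \approx -1.4592 \cdot 10^{-5}$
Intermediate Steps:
$h = 1$ ($h = - \frac{\left(-5\right) 0 - 3}{3} = - \frac{0 - 3}{3} = \left(- \frac{1}{3}\right) \left(-3\right) = 1$)
$R = -68775$
$\frac{1}{7 \left(\left(-7\right) \left(-5\right)\right) h + R} = \frac{1}{7 \left(\left(-7\right) \left(-5\right)\right) 1 - 68775} = \frac{1}{7 \cdot 35 \cdot 1 - 68775} = \frac{1}{245 \cdot 1 - 68775} = \frac{1}{245 - 68775} = \frac{1}{-68530} = - \frac{1}{68530}$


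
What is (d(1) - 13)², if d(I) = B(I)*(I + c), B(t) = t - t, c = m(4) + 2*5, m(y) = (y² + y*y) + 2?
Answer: 169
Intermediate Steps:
m(y) = 2 + 2*y² (m(y) = (y² + y²) + 2 = 2*y² + 2 = 2 + 2*y²)
c = 44 (c = (2 + 2*4²) + 2*5 = (2 + 2*16) + 10 = (2 + 32) + 10 = 34 + 10 = 44)
B(t) = 0
d(I) = 0 (d(I) = 0*(I + 44) = 0*(44 + I) = 0)
(d(1) - 13)² = (0 - 13)² = (-13)² = 169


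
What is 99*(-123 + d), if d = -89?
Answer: -20988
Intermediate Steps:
99*(-123 + d) = 99*(-123 - 89) = 99*(-212) = -20988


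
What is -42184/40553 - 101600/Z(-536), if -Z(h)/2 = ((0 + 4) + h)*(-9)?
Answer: 464528852/48541941 ≈ 9.5696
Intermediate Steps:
Z(h) = 72 + 18*h (Z(h) = -2*((0 + 4) + h)*(-9) = -2*(4 + h)*(-9) = -2*(-36 - 9*h) = 72 + 18*h)
-42184/40553 - 101600/Z(-536) = -42184/40553 - 101600/(72 + 18*(-536)) = -42184*1/40553 - 101600/(72 - 9648) = -42184/40553 - 101600/(-9576) = -42184/40553 - 101600*(-1/9576) = -42184/40553 + 12700/1197 = 464528852/48541941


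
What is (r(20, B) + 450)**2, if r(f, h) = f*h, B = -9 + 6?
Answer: 152100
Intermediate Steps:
B = -3
(r(20, B) + 450)**2 = (20*(-3) + 450)**2 = (-60 + 450)**2 = 390**2 = 152100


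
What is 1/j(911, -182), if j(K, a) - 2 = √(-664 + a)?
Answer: 1/425 - 3*I*√94/850 ≈ 0.0023529 - 0.034219*I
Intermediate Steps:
j(K, a) = 2 + √(-664 + a)
1/j(911, -182) = 1/(2 + √(-664 - 182)) = 1/(2 + √(-846)) = 1/(2 + 3*I*√94)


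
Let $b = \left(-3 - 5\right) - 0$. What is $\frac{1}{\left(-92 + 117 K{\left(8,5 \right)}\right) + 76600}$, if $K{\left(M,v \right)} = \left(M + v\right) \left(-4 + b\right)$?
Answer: $\frac{1}{58256} \approx 1.7166 \cdot 10^{-5}$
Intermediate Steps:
$b = -8$ ($b = -8 + 0 = -8$)
$K{\left(M,v \right)} = - 12 M - 12 v$ ($K{\left(M,v \right)} = \left(M + v\right) \left(-4 - 8\right) = \left(M + v\right) \left(-12\right) = - 12 M - 12 v$)
$\frac{1}{\left(-92 + 117 K{\left(8,5 \right)}\right) + 76600} = \frac{1}{\left(-92 + 117 \left(\left(-12\right) 8 - 60\right)\right) + 76600} = \frac{1}{\left(-92 + 117 \left(-96 - 60\right)\right) + 76600} = \frac{1}{\left(-92 + 117 \left(-156\right)\right) + 76600} = \frac{1}{\left(-92 - 18252\right) + 76600} = \frac{1}{-18344 + 76600} = \frac{1}{58256}$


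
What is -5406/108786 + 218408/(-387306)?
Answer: -2154459077/3511122543 ≈ -0.61361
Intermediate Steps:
-5406/108786 + 218408/(-387306) = -5406*1/108786 + 218408*(-1/387306) = -901/18131 - 109204/193653 = -2154459077/3511122543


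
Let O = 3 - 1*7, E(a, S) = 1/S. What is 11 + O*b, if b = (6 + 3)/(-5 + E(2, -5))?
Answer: 233/13 ≈ 17.923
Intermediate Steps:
b = -45/26 (b = (6 + 3)/(-5 + 1/(-5)) = 9/(-5 - 1/5) = 9/(-26/5) = 9*(-5/26) = -45/26 ≈ -1.7308)
O = -4 (O = 3 - 7 = -4)
11 + O*b = 11 - 4*(-45/26) = 11 + 90/13 = 233/13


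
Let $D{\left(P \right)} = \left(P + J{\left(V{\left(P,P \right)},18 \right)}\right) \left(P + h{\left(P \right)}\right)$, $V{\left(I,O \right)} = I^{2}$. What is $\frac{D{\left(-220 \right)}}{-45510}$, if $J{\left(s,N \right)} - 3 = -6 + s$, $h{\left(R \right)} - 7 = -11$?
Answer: $\frac{1798608}{7585} \approx 237.13$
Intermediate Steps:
$h{\left(R \right)} = -4$ ($h{\left(R \right)} = 7 - 11 = -4$)
$J{\left(s,N \right)} = -3 + s$ ($J{\left(s,N \right)} = 3 + \left(-6 + s\right) = -3 + s$)
$D{\left(P \right)} = \left(-4 + P\right) \left(-3 + P + P^{2}\right)$ ($D{\left(P \right)} = \left(P + \left(-3 + P^{2}\right)\right) \left(P - 4\right) = \left(-3 + P + P^{2}\right) \left(-4 + P\right) = \left(-4 + P\right) \left(-3 + P + P^{2}\right)$)
$\frac{D{\left(-220 \right)}}{-45510} = \frac{12 + \left(-220\right)^{3} - -1540 - 3 \left(-220\right)^{2}}{-45510} = \left(12 - 10648000 + 1540 - 145200\right) \left(- \frac{1}{45510}\right) = \left(-10791648\right) \left(- \frac{1}{45510}\right) = \frac{1798608}{7585}$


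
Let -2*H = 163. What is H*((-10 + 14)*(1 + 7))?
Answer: -2608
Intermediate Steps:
H = -163/2 (H = -½*163 = -163/2 ≈ -81.500)
H*((-10 + 14)*(1 + 7)) = -163*(-10 + 14)*(1 + 7)/2 = -326*8 = -163/2*32 = -2608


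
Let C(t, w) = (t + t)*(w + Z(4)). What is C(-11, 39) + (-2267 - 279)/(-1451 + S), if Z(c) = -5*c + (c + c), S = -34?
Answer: -879544/1485 ≈ -592.29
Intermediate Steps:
Z(c) = -3*c (Z(c) = -5*c + 2*c = -3*c)
C(t, w) = 2*t*(-12 + w) (C(t, w) = (t + t)*(w - 3*4) = (2*t)*(w - 12) = (2*t)*(-12 + w) = 2*t*(-12 + w))
C(-11, 39) + (-2267 - 279)/(-1451 + S) = 2*(-11)*(-12 + 39) + (-2267 - 279)/(-1451 - 34) = 2*(-11)*27 - 2546/(-1485) = -594 - 2546*(-1/1485) = -594 + 2546/1485 = -879544/1485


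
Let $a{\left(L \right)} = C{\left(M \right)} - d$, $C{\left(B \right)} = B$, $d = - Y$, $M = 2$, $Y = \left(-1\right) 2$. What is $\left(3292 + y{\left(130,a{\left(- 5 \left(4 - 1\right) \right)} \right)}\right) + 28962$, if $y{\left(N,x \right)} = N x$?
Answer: $32254$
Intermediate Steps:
$Y = -2$
$d = 2$ ($d = \left(-1\right) \left(-2\right) = 2$)
$a{\left(L \right)} = 0$ ($a{\left(L \right)} = 2 - 2 = 0$)
$\left(3292 + y{\left(130,a{\left(- 5 \left(4 - 1\right) \right)} \right)}\right) + 28962 = \left(3292 + 130 \cdot 0\right) + 28962 = \left(3292 + 0\right) + 28962 = 3292 + 28962 = 32254$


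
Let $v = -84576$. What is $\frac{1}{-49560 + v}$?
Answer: $- \frac{1}{134136} \approx -7.4551 \cdot 10^{-6}$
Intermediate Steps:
$\frac{1}{-49560 + v} = \frac{1}{-49560 - 84576} = \frac{1}{-134136} = - \frac{1}{134136}$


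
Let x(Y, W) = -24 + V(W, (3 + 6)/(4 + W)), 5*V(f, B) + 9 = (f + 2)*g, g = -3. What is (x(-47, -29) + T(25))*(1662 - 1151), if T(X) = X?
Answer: 39347/5 ≈ 7869.4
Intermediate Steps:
V(f, B) = -3 - 3*f/5 (V(f, B) = -9/5 + ((f + 2)*(-3))/5 = -9/5 + ((2 + f)*(-3))/5 = -9/5 + (-6 - 3*f)/5 = -9/5 + (-6/5 - 3*f/5) = -3 - 3*f/5)
x(Y, W) = -27 - 3*W/5 (x(Y, W) = -24 + (-3 - 3*W/5) = -27 - 3*W/5)
(x(-47, -29) + T(25))*(1662 - 1151) = ((-27 - 3/5*(-29)) + 25)*(1662 - 1151) = ((-27 + 87/5) + 25)*511 = (-48/5 + 25)*511 = (77/5)*511 = 39347/5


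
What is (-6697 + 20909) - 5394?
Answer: 8818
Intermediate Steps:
(-6697 + 20909) - 5394 = 14212 - 5394 = 8818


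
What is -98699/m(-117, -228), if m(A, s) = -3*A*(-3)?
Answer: 98699/1053 ≈ 93.731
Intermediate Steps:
m(A, s) = 9*A
-98699/m(-117, -228) = -98699/(9*(-117)) = -98699/(-1053) = -98699*(-1/1053) = 98699/1053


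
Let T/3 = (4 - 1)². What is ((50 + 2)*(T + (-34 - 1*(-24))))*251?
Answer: 221884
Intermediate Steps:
T = 27 (T = 3*(4 - 1)² = 3*3² = 3*9 = 27)
((50 + 2)*(T + (-34 - 1*(-24))))*251 = ((50 + 2)*(27 + (-34 - 1*(-24))))*251 = (52*(27 + (-34 + 24)))*251 = (52*(27 - 10))*251 = (52*17)*251 = 884*251 = 221884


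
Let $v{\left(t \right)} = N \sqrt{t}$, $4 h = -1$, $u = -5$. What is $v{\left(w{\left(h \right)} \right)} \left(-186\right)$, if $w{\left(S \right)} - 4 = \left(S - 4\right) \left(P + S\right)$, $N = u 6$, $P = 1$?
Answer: $1395 \sqrt{13} \approx 5029.7$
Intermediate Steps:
$h = - \frac{1}{4}$ ($h = \frac{1}{4} \left(-1\right) = - \frac{1}{4} \approx -0.25$)
$N = -30$ ($N = \left(-5\right) 6 = -30$)
$w{\left(S \right)} = 4 + \left(1 + S\right) \left(-4 + S\right)$ ($w{\left(S \right)} = 4 + \left(S - 4\right) \left(1 + S\right) = 4 + \left(-4 + S\right) \left(1 + S\right) = 4 + \left(1 + S\right) \left(-4 + S\right)$)
$v{\left(t \right)} = - 30 \sqrt{t}$
$v{\left(w{\left(h \right)} \right)} \left(-186\right) = - 30 \sqrt{- \frac{-3 - \frac{1}{4}}{4}} \left(-186\right) = - 30 \sqrt{\left(- \frac{1}{4}\right) \left(- \frac{13}{4}\right)} \left(-186\right) = - 30 \sqrt{\frac{13}{16}} \left(-186\right) = - 30 \frac{\sqrt{13}}{4} \left(-186\right) = - \frac{15 \sqrt{13}}{2} \left(-186\right) = 1395 \sqrt{13}$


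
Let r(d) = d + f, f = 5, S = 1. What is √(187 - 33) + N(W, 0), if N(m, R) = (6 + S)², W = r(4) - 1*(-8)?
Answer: 49 + √154 ≈ 61.410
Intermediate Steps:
r(d) = 5 + d (r(d) = d + 5 = 5 + d)
W = 17 (W = (5 + 4) - 1*(-8) = 9 + 8 = 17)
N(m, R) = 49 (N(m, R) = (6 + 1)² = 7² = 49)
√(187 - 33) + N(W, 0) = √(187 - 33) + 49 = √154 + 49 = 49 + √154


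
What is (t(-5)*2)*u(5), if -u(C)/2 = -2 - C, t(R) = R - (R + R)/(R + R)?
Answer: -168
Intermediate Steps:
t(R) = -1 + R (t(R) = R - 2*R/(2*R) = R - 2*R*1/(2*R) = R - 1*1 = R - 1 = -1 + R)
u(C) = 4 + 2*C (u(C) = -2*(-2 - C) = 4 + 2*C)
(t(-5)*2)*u(5) = ((-1 - 5)*2)*(4 + 2*5) = (-6*2)*(4 + 10) = -12*14 = -168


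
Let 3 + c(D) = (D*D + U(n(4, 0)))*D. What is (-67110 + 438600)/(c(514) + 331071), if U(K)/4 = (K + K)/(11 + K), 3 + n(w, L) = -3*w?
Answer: 185745/68071616 ≈ 0.0027287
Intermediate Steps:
n(w, L) = -3 - 3*w
U(K) = 8*K/(11 + K) (U(K) = 4*((K + K)/(11 + K)) = 4*((2*K)/(11 + K)) = 4*(2*K/(11 + K)) = 8*K/(11 + K))
c(D) = -3 + D*(30 + D²) (c(D) = -3 + (D*D + 8*(-3 - 3*4)/(11 + (-3 - 3*4)))*D = -3 + (D² + 8*(-3 - 12)/(11 + (-3 - 12)))*D = -3 + (D² + 8*(-15)/(11 - 15))*D = -3 + (D² + 8*(-15)/(-4))*D = -3 + (D² + 8*(-15)*(-¼))*D = -3 + (D² + 30)*D = -3 + (30 + D²)*D = -3 + D*(30 + D²))
(-67110 + 438600)/(c(514) + 331071) = (-67110 + 438600)/((-3 + 514³ + 30*514) + 331071) = 371490/((-3 + 135796744 + 15420) + 331071) = 371490/(135812161 + 331071) = 371490/136143232 = 371490*(1/136143232) = 185745/68071616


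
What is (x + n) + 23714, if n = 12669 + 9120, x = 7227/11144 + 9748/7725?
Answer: 3917399422487/86087400 ≈ 45505.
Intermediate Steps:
x = 164460287/86087400 (x = 7227*(1/11144) + 9748*(1/7725) = 7227/11144 + 9748/7725 = 164460287/86087400 ≈ 1.9104)
n = 21789
(x + n) + 23714 = (164460287/86087400 + 21789) + 23714 = 1875922818887/86087400 + 23714 = 3917399422487/86087400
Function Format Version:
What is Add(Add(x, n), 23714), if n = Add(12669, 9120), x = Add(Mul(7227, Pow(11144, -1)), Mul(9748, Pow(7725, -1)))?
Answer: Rational(3917399422487, 86087400) ≈ 45505.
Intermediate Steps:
x = Rational(164460287, 86087400) (x = Add(Mul(7227, Rational(1, 11144)), Mul(9748, Rational(1, 7725))) = Add(Rational(7227, 11144), Rational(9748, 7725)) = Rational(164460287, 86087400) ≈ 1.9104)
n = 21789
Add(Add(x, n), 23714) = Add(Add(Rational(164460287, 86087400), 21789), 23714) = Add(Rational(1875922818887, 86087400), 23714) = Rational(3917399422487, 86087400)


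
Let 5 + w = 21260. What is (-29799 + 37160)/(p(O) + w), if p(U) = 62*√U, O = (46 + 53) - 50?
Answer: 7361/21689 ≈ 0.33939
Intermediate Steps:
w = 21255 (w = -5 + 21260 = 21255)
O = 49 (O = 99 - 50 = 49)
(-29799 + 37160)/(p(O) + w) = (-29799 + 37160)/(62*√49 + 21255) = 7361/(62*7 + 21255) = 7361/(434 + 21255) = 7361/21689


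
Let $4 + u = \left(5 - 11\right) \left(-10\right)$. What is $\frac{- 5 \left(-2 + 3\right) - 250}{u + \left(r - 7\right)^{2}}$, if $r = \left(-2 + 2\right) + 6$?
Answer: $- \frac{85}{19} \approx -4.4737$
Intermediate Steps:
$r = 6$ ($r = 0 + 6 = 6$)
$u = 56$ ($u = -4 + \left(5 - 11\right) \left(-10\right) = -4 - -60 = -4 + 60 = 56$)
$\frac{- 5 \left(-2 + 3\right) - 250}{u + \left(r - 7\right)^{2}} = \frac{- 5 \left(-2 + 3\right) - 250}{56 + \left(6 - 7\right)^{2}} = \frac{\left(-5\right) 1 - 250}{56 + \left(-1\right)^{2}} = \frac{-5 - 250}{56 + 1} = - \frac{255}{57} = \left(-255\right) \frac{1}{57} = - \frac{85}{19}$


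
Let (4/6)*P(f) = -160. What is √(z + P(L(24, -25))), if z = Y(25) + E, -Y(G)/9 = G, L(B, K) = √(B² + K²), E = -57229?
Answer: I*√57694 ≈ 240.2*I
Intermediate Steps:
Y(G) = -9*G
z = -57454 (z = -9*25 - 57229 = -225 - 57229 = -57454)
P(f) = -240 (P(f) = (3/2)*(-160) = -240)
√(z + P(L(24, -25))) = √(-57454 - 240) = √(-57694) = I*√57694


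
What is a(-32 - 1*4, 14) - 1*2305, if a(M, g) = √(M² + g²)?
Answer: -2305 + 2*√373 ≈ -2266.4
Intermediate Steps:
a(-32 - 1*4, 14) - 1*2305 = √((-32 - 1*4)² + 14²) - 1*2305 = √((-32 - 4)² + 196) - 2305 = √((-36)² + 196) - 2305 = √(1296 + 196) - 2305 = √1492 - 2305 = 2*√373 - 2305 = -2305 + 2*√373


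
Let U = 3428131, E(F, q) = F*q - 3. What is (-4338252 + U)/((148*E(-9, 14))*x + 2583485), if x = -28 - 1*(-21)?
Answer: -910121/2717129 ≈ -0.33496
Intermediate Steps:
E(F, q) = -3 + F*q
x = -7 (x = -28 + 21 = -7)
(-4338252 + U)/((148*E(-9, 14))*x + 2583485) = (-4338252 + 3428131)/((148*(-3 - 9*14))*(-7) + 2583485) = -910121/((148*(-3 - 126))*(-7) + 2583485) = -910121/((148*(-129))*(-7) + 2583485) = -910121/(-19092*(-7) + 2583485) = -910121/(133644 + 2583485) = -910121/2717129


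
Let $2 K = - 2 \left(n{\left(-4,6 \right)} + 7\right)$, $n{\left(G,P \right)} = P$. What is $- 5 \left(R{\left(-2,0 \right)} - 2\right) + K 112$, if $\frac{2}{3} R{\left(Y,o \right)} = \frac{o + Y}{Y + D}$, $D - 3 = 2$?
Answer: $-1441$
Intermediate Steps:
$D = 5$ ($D = 3 + 2 = 5$)
$R{\left(Y,o \right)} = \frac{3 \left(Y + o\right)}{2 \left(5 + Y\right)}$ ($R{\left(Y,o \right)} = \frac{3 \frac{o + Y}{Y + 5}}{2} = \frac{3 \frac{Y + o}{5 + Y}}{2} = \frac{3 \left(Y + o\right)}{2 \left(5 + Y\right)}$)
$K = -13$ ($K = \frac{\left(-2\right) \left(6 + 7\right)}{2} = \frac{\left(-2\right) 13}{2} = \frac{1}{2} \left(-26\right) = -13$)
$- 5 \left(R{\left(-2,0 \right)} - 2\right) + K 112 = - 5 \left(\frac{3 \left(-2 + 0\right)}{2 \left(5 - 2\right)} - 2\right) - 1456 = - 5 \left(\frac{3}{2} \cdot \frac{1}{3} \left(-2\right) - 2\right) - 1456 = - 5 \left(-1 - 2\right) - 1456 = \left(-5\right) \left(-3\right) - 1456 = 15 - 1456 = -1441$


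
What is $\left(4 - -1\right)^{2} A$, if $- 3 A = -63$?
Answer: $525$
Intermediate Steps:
$A = 21$ ($A = \left(- \frac{1}{3}\right) \left(-63\right) = 21$)
$\left(4 - -1\right)^{2} A = \left(4 - -1\right)^{2} \cdot 21 = \left(4 + 1\right)^{2} \cdot 21 = 5^{2} \cdot 21 = 25 \cdot 21 = 525$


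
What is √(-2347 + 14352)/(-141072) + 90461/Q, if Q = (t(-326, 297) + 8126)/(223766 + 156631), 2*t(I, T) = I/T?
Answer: 10220094626049/2413259 - 49*√5/141072 ≈ 4.2350e+6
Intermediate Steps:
t(I, T) = I/(2*T) (t(I, T) = (I/T)/2 = I/(2*T))
Q = 2413259/112977909 (Q = ((½)*(-326)/297 + 8126)/(223766 + 156631) = ((½)*(-326)*(1/297) + 8126)/380397 = (-163/297 + 8126)*(1/380397) = (2413259/297)*(1/380397) = 2413259/112977909 ≈ 0.021360)
√(-2347 + 14352)/(-141072) + 90461/Q = √(-2347 + 14352)/(-141072) + 90461/(2413259/112977909) = √12005*(-1/141072) + 90461*(112977909/2413259) = (49*√5)*(-1/141072) + 10220094626049/2413259 = -49*√5/141072 + 10220094626049/2413259 = 10220094626049/2413259 - 49*√5/141072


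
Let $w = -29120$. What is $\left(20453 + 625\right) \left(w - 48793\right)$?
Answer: $-1642250214$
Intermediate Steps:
$\left(20453 + 625\right) \left(w - 48793\right) = \left(20453 + 625\right) \left(-29120 - 48793\right) = 21078 \left(-77913\right) = -1642250214$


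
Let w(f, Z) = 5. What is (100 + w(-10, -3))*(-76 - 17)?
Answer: -9765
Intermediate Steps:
(100 + w(-10, -3))*(-76 - 17) = (100 + 5)*(-76 - 17) = 105*(-93) = -9765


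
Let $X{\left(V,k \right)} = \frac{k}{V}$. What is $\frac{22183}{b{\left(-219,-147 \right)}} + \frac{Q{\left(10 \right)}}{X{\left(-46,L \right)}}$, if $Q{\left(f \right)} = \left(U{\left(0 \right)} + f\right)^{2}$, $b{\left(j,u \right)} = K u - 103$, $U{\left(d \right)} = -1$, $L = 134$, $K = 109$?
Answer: $- \frac{31528999}{1080442} \approx -29.182$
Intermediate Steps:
$b{\left(j,u \right)} = -103 + 109 u$ ($b{\left(j,u \right)} = 109 u - 103 = -103 + 109 u$)
$Q{\left(f \right)} = \left(-1 + f\right)^{2}$
$\frac{22183}{b{\left(-219,-147 \right)}} + \frac{Q{\left(10 \right)}}{X{\left(-46,L \right)}} = \frac{22183}{-103 + 109 \left(-147\right)} + \frac{\left(-1 + 10\right)^{2}}{134 \frac{1}{-46}} = \frac{22183}{-103 - 16023} + \frac{9^{2}}{134 \left(- \frac{1}{46}\right)} = \frac{22183}{-16126} + \frac{81}{- \frac{67}{23}} = 22183 \left(- \frac{1}{16126}\right) + 81 \left(- \frac{23}{67}\right) = - \frac{22183}{16126} - \frac{1863}{67} = - \frac{31528999}{1080442}$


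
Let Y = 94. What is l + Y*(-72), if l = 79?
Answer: -6689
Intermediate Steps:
l + Y*(-72) = 79 + 94*(-72) = 79 - 6768 = -6689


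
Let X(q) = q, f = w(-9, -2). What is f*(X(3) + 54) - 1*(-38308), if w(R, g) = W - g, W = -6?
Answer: 38080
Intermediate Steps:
w(R, g) = -6 - g
f = -4 (f = -6 - 1*(-2) = -6 + 2 = -4)
f*(X(3) + 54) - 1*(-38308) = -4*(3 + 54) - 1*(-38308) = -4*57 + 38308 = -228 + 38308 = 38080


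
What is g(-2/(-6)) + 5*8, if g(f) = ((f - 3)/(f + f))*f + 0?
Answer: 116/3 ≈ 38.667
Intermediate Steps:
g(f) = -3/2 + f/2 (g(f) = ((-3 + f)/((2*f)))*f + 0 = ((-3 + f)*(1/(2*f)))*f + 0 = ((-3 + f)/(2*f))*f + 0 = (-3/2 + f/2) + 0 = -3/2 + f/2)
g(-2/(-6)) + 5*8 = (-3/2 + (-2/(-6))/2) + 5*8 = (-3/2 + (-2*(-⅙))/2) + 40 = (-3/2 + (½)*(⅓)) + 40 = (-3/2 + ⅙) + 40 = -4/3 + 40 = 116/3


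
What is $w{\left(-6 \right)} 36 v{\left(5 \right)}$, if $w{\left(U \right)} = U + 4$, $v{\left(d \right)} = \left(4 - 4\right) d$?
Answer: $0$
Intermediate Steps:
$v{\left(d \right)} = 0$ ($v{\left(d \right)} = 0 d = 0$)
$w{\left(U \right)} = 4 + U$
$w{\left(-6 \right)} 36 v{\left(5 \right)} = \left(4 - 6\right) 36 \cdot 0 = \left(-2\right) 36 \cdot 0 = \left(-72\right) 0 = 0$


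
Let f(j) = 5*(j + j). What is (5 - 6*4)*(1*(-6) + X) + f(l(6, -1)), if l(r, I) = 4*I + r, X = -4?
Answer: 210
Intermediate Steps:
l(r, I) = r + 4*I
f(j) = 10*j (f(j) = 5*(2*j) = 10*j)
(5 - 6*4)*(1*(-6) + X) + f(l(6, -1)) = (5 - 6*4)*(1*(-6) - 4) + 10*(6 + 4*(-1)) = (5 - 24)*(-6 - 4) + 10*(6 - 4) = -19*(-10) + 10*2 = 190 + 20 = 210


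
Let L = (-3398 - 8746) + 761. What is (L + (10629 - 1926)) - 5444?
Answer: -8124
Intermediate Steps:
L = -11383 (L = -12144 + 761 = -11383)
(L + (10629 - 1926)) - 5444 = (-11383 + (10629 - 1926)) - 5444 = (-11383 + 8703) - 5444 = -2680 - 5444 = -8124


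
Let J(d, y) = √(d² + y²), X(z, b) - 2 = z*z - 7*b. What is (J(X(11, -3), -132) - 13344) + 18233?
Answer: 4889 + 12*√265 ≈ 5084.3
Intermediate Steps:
X(z, b) = 2 + z² - 7*b (X(z, b) = 2 + (z*z - 7*b) = 2 + (z² - 7*b) = 2 + z² - 7*b)
(J(X(11, -3), -132) - 13344) + 18233 = (√((2 + 11² - 7*(-3))² + (-132)²) - 13344) + 18233 = (√((2 + 121 + 21)² + 17424) - 13344) + 18233 = (√(144² + 17424) - 13344) + 18233 = (√(20736 + 17424) - 13344) + 18233 = (√38160 - 13344) + 18233 = (12*√265 - 13344) + 18233 = (-13344 + 12*√265) + 18233 = 4889 + 12*√265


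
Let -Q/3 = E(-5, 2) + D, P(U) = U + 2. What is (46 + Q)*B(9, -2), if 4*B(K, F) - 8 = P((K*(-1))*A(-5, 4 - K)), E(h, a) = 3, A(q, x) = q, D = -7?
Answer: 1595/2 ≈ 797.50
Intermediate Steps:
P(U) = 2 + U
B(K, F) = 5/2 + 5*K/4 (B(K, F) = 2 + (2 + (K*(-1))*(-5))/4 = 2 + (2 - K*(-5))/4 = 2 + (2 + 5*K)/4 = 2 + (½ + 5*K/4) = 5/2 + 5*K/4)
Q = 12 (Q = -3*(3 - 7) = -3*(-4) = 12)
(46 + Q)*B(9, -2) = (46 + 12)*(5/2 + (5/4)*9) = 58*(5/2 + 45/4) = 58*(55/4) = 1595/2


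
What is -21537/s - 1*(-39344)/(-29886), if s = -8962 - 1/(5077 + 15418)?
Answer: 994191449731/914891107371 ≈ 1.0867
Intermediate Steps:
s = -183676191/20495 (s = -8962 - 1/20495 = -183676191/20495 ≈ -8962.0)
-21537/s - 1*(-39344)/(-29886) = -21537/(-183676191/20495) - 1*(-39344)/(-29886) = -21537*(-20495/183676191) + 39344*(-1/29886) = 147133605/61225397 - 19672/14943 = 994191449731/914891107371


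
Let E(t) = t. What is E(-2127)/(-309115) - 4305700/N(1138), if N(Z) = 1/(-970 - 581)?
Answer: 2064313462482627/309115 ≈ 6.6781e+9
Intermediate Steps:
N(Z) = -1/1551 (N(Z) = 1/(-1551) = -1/1551)
E(-2127)/(-309115) - 4305700/N(1138) = -2127/(-309115) - 4305700/(-1/1551) = -2127*(-1/309115) - 4305700*(-1551) = 2127/309115 + 6678140700 = 2064313462482627/309115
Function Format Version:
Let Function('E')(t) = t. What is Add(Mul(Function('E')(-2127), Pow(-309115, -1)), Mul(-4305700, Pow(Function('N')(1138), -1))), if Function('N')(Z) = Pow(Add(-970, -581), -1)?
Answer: Rational(2064313462482627, 309115) ≈ 6.6781e+9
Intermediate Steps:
Function('N')(Z) = Rational(-1, 1551) (Function('N')(Z) = Pow(-1551, -1) = Rational(-1, 1551))
Add(Mul(Function('E')(-2127), Pow(-309115, -1)), Mul(-4305700, Pow(Function('N')(1138), -1))) = Add(Mul(-2127, Pow(-309115, -1)), Mul(-4305700, Pow(Rational(-1, 1551), -1))) = Add(Mul(-2127, Rational(-1, 309115)), Mul(-4305700, -1551)) = Add(Rational(2127, 309115), 6678140700) = Rational(2064313462482627, 309115)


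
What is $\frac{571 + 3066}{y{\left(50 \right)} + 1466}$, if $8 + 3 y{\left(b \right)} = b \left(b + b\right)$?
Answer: $\frac{3637}{3130} \approx 1.162$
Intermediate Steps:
$y{\left(b \right)} = - \frac{8}{3} + \frac{2 b^{2}}{3}$ ($y{\left(b \right)} = - \frac{8}{3} + \frac{b \left(b + b\right)}{3} = - \frac{8}{3} + \frac{b 2 b}{3} = - \frac{8}{3} + \frac{2 b^{2}}{3}$)
$\frac{571 + 3066}{y{\left(50 \right)} + 1466} = \frac{571 + 3066}{\left(- \frac{8}{3} + \frac{2 \cdot 50^{2}}{3}\right) + 1466} = \frac{3637}{\left(- \frac{8}{3} + \frac{2}{3} \cdot 2500\right) + 1466} = \frac{3637}{\left(- \frac{8}{3} + \frac{5000}{3}\right) + 1466} = \frac{3637}{1664 + 1466} = \frac{3637}{3130}$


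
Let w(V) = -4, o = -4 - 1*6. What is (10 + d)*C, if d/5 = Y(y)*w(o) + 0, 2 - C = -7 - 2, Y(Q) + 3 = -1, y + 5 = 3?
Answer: 990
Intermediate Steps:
y = -2 (y = -5 + 3 = -2)
Y(Q) = -4 (Y(Q) = -3 - 1 = -4)
o = -10 (o = -4 - 6 = -10)
C = 11 (C = 2 - (-7 - 2) = 2 - 1*(-9) = 2 + 9 = 11)
d = 80 (d = 5*(-4*(-4) + 0) = 5*(16 + 0) = 5*16 = 80)
(10 + d)*C = (10 + 80)*11 = 90*11 = 990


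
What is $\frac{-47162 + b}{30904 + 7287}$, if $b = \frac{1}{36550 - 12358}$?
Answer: $- \frac{1140943103}{923916672} \approx -1.2349$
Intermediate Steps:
$b = \frac{1}{24192} \approx 4.1336 \cdot 10^{-5}$
$\frac{-47162 + b}{30904 + 7287} = \frac{-47162 + \frac{1}{24192}}{30904 + 7287} = - \frac{1140943103}{24192 \cdot 38191} = \left(- \frac{1140943103}{24192}\right) \frac{1}{38191} = - \frac{1140943103}{923916672}$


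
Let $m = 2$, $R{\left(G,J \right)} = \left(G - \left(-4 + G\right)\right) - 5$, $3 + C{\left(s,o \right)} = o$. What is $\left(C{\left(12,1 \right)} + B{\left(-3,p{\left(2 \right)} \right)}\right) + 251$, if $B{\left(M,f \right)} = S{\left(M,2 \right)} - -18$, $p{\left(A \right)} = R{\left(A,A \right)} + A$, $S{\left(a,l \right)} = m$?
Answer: $269$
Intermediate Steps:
$C{\left(s,o \right)} = -3 + o$
$R{\left(G,J \right)} = -1$ ($R{\left(G,J \right)} = 4 - 5 = -1$)
$S{\left(a,l \right)} = 2$
$p{\left(A \right)} = -1 + A$
$B{\left(M,f \right)} = 20$ ($B{\left(M,f \right)} = 2 - -18 = 2 + 18 = 20$)
$\left(C{\left(12,1 \right)} + B{\left(-3,p{\left(2 \right)} \right)}\right) + 251 = \left(\left(-3 + 1\right) + 20\right) + 251 = \left(-2 + 20\right) + 251 = 18 + 251 = 269$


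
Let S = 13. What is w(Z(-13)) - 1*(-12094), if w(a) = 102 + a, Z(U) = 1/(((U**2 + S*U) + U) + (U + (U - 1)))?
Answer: 487839/40 ≈ 12196.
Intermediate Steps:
Z(U) = 1/(-1 + U**2 + 16*U) (Z(U) = 1/(((U**2 + 13*U) + U) + (U + (U - 1))) = 1/((U**2 + 14*U) + (U + (-1 + U))) = 1/((U**2 + 14*U) + (-1 + 2*U)) = 1/(-1 + U**2 + 16*U))
w(Z(-13)) - 1*(-12094) = (102 + 1/(-1 + (-13)**2 + 16*(-13))) - 1*(-12094) = (102 + 1/(-1 + 169 - 208)) + 12094 = (102 + 1/(-40)) + 12094 = (102 - 1/40) + 12094 = 4079/40 + 12094 = 487839/40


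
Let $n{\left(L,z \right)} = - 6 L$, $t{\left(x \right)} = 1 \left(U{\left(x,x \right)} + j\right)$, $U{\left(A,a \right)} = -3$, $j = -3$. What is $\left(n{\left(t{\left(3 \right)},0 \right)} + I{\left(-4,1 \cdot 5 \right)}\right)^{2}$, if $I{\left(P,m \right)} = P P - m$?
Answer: $2209$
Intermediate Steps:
$I{\left(P,m \right)} = P^{2} - m$
$t{\left(x \right)} = -6$ ($t{\left(x \right)} = 1 \left(-3 - 3\right) = 1 \left(-6\right) = -6$)
$\left(n{\left(t{\left(3 \right)},0 \right)} + I{\left(-4,1 \cdot 5 \right)}\right)^{2} = \left(\left(-6\right) \left(-6\right) + \left(\left(-4\right)^{2} - 1 \cdot 5\right)\right)^{2} = \left(36 + \left(16 - 5\right)\right)^{2} = \left(36 + 11\right)^{2} = 47^{2} = 2209$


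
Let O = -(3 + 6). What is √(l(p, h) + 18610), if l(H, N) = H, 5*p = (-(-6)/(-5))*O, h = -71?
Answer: 14*√2374/5 ≈ 136.43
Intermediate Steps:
O = -9 (O = -1*9 = -9)
p = 54/25 (p = (-(-6)/(-5)*(-9))/5 = (-(-6)*(-1)/5*(-9))/5 = (-3*⅖*(-9))/5 = (-6/5*(-9))/5 = (⅕)*(54/5) = 54/25 ≈ 2.1600)
√(l(p, h) + 18610) = √(54/25 + 18610) = √(465304/25) = 14*√2374/5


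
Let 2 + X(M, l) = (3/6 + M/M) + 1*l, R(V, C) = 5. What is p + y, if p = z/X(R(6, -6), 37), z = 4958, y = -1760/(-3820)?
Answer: 1900380/13943 ≈ 136.30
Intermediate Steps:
y = 88/191 (y = -1760*(-1/3820) = 88/191 ≈ 0.46073)
X(M, l) = -½ + l (X(M, l) = -2 + ((3/6 + M/M) + 1*l) = -2 + ((3*(⅙) + 1) + l) = -2 + ((½ + 1) + l) = -2 + (3/2 + l) = -½ + l)
p = 9916/73 (p = 4958/(-½ + 37) = 4958/(73/2) = 4958*(2/73) = 9916/73 ≈ 135.84)
p + y = 9916/73 + 88/191 = 1900380/13943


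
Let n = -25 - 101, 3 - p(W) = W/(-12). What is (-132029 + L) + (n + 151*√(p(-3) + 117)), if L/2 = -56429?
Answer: -245013 + 151*√479/2 ≈ -2.4336e+5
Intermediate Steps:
p(W) = 3 + W/12 (p(W) = 3 - W/(-12) = 3 - W*(-1)/12 = 3 - (-1)*W/12 = 3 + W/12)
n = -126
L = -112858 (L = 2*(-56429) = -112858)
(-132029 + L) + (n + 151*√(p(-3) + 117)) = (-132029 - 112858) + (-126 + 151*√((3 + (1/12)*(-3)) + 117)) = -244887 + (-126 + 151*√((3 - ¼) + 117)) = -244887 + (-126 + 151*√(11/4 + 117)) = -244887 + (-126 + 151*√(479/4)) = -244887 + (-126 + 151*(√479/2)) = -244887 + (-126 + 151*√479/2) = -245013 + 151*√479/2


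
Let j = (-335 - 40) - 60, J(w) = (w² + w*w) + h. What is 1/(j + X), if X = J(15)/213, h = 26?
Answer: -213/92179 ≈ -0.0023107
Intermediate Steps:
J(w) = 26 + 2*w² (J(w) = (w² + w*w) + 26 = (w² + w²) + 26 = 2*w² + 26 = 26 + 2*w²)
j = -435 (j = -375 - 60 = -435)
X = 476/213 (X = (26 + 2*15²)/213 = (26 + 2*225)*(1/213) = (26 + 450)*(1/213) = 476*(1/213) = 476/213 ≈ 2.2347)
1/(j + X) = 1/(-435 + 476/213) = 1/(-92179/213) = -213/92179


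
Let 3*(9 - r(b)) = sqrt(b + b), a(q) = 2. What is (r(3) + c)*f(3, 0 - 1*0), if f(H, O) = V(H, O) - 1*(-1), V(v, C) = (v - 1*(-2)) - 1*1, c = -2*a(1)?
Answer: 25 - 5*sqrt(6)/3 ≈ 20.918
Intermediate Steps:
r(b) = 9 - sqrt(2)*sqrt(b)/3 (r(b) = 9 - sqrt(b + b)/3 = 9 - sqrt(2)*sqrt(b)/3)
c = -4 (c = -2*2 = -4)
V(v, C) = 1 + v (V(v, C) = (v + 2) - 1 = (2 + v) - 1 = 1 + v)
f(H, O) = 2 + H (f(H, O) = (1 + H) - 1*(-1) = (1 + H) + 1 = 2 + H)
(r(3) + c)*f(3, 0 - 1*0) = ((9 - sqrt(2)*sqrt(3)/3) - 4)*(2 + 3) = ((9 - sqrt(6)/3) - 4)*5 = (5 - sqrt(6)/3)*5 = 25 - 5*sqrt(6)/3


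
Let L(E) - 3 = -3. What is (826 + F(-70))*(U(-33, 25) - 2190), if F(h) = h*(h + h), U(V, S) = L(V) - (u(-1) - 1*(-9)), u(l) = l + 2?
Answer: -23377200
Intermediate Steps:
L(E) = 0 (L(E) = 3 - 3 = 0)
u(l) = 2 + l
U(V, S) = -10 (U(V, S) = 0 - ((2 - 1) - 1*(-9)) = 0 - (1 + 9) = 0 - 1*10 = 0 - 10 = -10)
F(h) = 2*h**2 (F(h) = h*(2*h) = 2*h**2)
(826 + F(-70))*(U(-33, 25) - 2190) = (826 + 2*(-70)**2)*(-10 - 2190) = (826 + 2*4900)*(-2200) = (826 + 9800)*(-2200) = 10626*(-2200) = -23377200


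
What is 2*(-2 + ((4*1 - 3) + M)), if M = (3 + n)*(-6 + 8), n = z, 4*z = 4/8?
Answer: 21/2 ≈ 10.500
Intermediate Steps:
z = 1/8 (z = (4/8)/4 = (4*(1/8))/4 = (1/4)*(1/2) = 1/8 ≈ 0.12500)
n = 1/8 ≈ 0.12500
M = 25/4 (M = (3 + 1/8)*(-6 + 8) = (25/8)*2 = 25/4 ≈ 6.2500)
2*(-2 + ((4*1 - 3) + M)) = 2*(-2 + ((4*1 - 3) + 25/4)) = 2*(-2 + ((4 - 3) + 25/4)) = 2*(-2 + (1 + 25/4)) = 2*(-2 + 29/4) = 2*(21/4) = 21/2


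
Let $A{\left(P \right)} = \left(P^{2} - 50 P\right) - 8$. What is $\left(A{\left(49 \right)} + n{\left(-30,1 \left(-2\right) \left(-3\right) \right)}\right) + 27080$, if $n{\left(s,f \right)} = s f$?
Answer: $26843$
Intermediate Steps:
$A{\left(P \right)} = -8 + P^{2} - 50 P$
$n{\left(s,f \right)} = f s$
$\left(A{\left(49 \right)} + n{\left(-30,1 \left(-2\right) \left(-3\right) \right)}\right) + 27080 = \left(\left(-8 + 49^{2} - 2450\right) + 1 \left(-2\right) \left(-3\right) \left(-30\right)\right) + 27080 = \left(\left(-8 + 2401 - 2450\right) + \left(-2\right) \left(-3\right) \left(-30\right)\right) + 27080 = \left(-57 + 6 \left(-30\right)\right) + 27080 = \left(-57 - 180\right) + 27080 = -237 + 27080 = 26843$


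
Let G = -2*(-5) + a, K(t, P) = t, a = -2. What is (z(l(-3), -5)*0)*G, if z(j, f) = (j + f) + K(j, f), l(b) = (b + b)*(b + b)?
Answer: 0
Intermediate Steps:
l(b) = 4*b² (l(b) = (2*b)*(2*b) = 4*b²)
G = 8 (G = -2*(-5) - 2 = 10 - 2 = 8)
z(j, f) = f + 2*j (z(j, f) = (j + f) + j = (f + j) + j = f + 2*j)
(z(l(-3), -5)*0)*G = ((-5 + 2*(4*(-3)²))*0)*8 = ((-5 + 2*(4*9))*0)*8 = ((-5 + 2*36)*0)*8 = ((-5 + 72)*0)*8 = (67*0)*8 = 0*8 = 0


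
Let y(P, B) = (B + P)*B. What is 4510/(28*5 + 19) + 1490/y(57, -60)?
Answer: 34957/954 ≈ 36.643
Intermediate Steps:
y(P, B) = B*(B + P)
4510/(28*5 + 19) + 1490/y(57, -60) = 4510/(28*5 + 19) + 1490/((-60*(-60 + 57))) = 4510/(140 + 19) + 1490/((-60*(-3))) = 4510/159 + 1490/180 = 4510*(1/159) + 1490*(1/180) = 4510/159 + 149/18 = 34957/954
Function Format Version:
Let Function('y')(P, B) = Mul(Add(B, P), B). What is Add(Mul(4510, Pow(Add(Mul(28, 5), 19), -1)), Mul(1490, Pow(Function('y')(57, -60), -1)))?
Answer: Rational(34957, 954) ≈ 36.643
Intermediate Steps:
Function('y')(P, B) = Mul(B, Add(B, P))
Add(Mul(4510, Pow(Add(Mul(28, 5), 19), -1)), Mul(1490, Pow(Function('y')(57, -60), -1))) = Add(Mul(4510, Pow(Add(Mul(28, 5), 19), -1)), Mul(1490, Pow(Mul(-60, Add(-60, 57)), -1))) = Add(Mul(4510, Pow(Add(140, 19), -1)), Mul(1490, Pow(Mul(-60, -3), -1))) = Add(Mul(4510, Pow(159, -1)), Mul(1490, Pow(180, -1))) = Add(Mul(4510, Rational(1, 159)), Mul(1490, Rational(1, 180))) = Add(Rational(4510, 159), Rational(149, 18)) = Rational(34957, 954)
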